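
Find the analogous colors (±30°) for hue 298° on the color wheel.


Base hue: 298°
Left analog: (298 - 30) mod 360 = 268°
Right analog: (298 + 30) mod 360 = 328°
Analogous hues = 268° and 328°


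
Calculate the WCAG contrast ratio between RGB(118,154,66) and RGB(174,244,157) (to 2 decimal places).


Linearize each sRGB channel c=v/255: c/12.92 if c ≤ 0.04045 else ((c+0.055)/1.055)^2.4
L = 0.2126×R_lin + 0.7152×G_lin + 0.0722×B_lin
Color 1 (118,154,66):
  R=118: 118/255≈0.4627 > 0.04045 → ((0.4627+0.055)/1.055)^2.4 ≈ 0.18116
  G=154: 154/255≈0.6039 > 0.04045 → ((0.6039+0.055)/1.055)^2.4 ≈ 0.32314
  B=66: 66/255≈0.2588 > 0.04045 → ((0.2588+0.055)/1.055)^2.4 ≈ 0.05448
  L1 = 0.2126×0.18116 + 0.7152×0.32314 + 0.0722×0.05448 ≈ 0.27356
Color 2 (174,244,157):
  R=174: 174/255≈0.6824 > 0.04045 → ((0.6824+0.055)/1.055)^2.4 ≈ 0.42327
  G=244: 244/255≈0.9569 > 0.04045 → ((0.9569+0.055)/1.055)^2.4 ≈ 0.90466
  B=157: 157/255≈0.6157 > 0.04045 → ((0.6157+0.055)/1.055)^2.4 ≈ 0.33716
  L2 = 0.2126×0.42327 + 0.7152×0.90466 + 0.0722×0.33716 ≈ 0.76134
Lighter = 0.76134, Darker = 0.27356
Ratio = (L_lighter + 0.05) / (L_darker + 0.05)
Ratio = (0.76134 + 0.05) / (0.27356 + 0.05) = 0.81134 / 0.32356 ≈ 2.5075
Ratio ≈ 2.51:1


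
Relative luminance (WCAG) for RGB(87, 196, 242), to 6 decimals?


Linearize each channel (sRGB transfer function): c = v/255; c_lin = c/12.92 if c ≤ 0.04045, else ((c+0.055)/1.055)^2.4
  R: 87/255 ≈ 0.341176 > 0.04045 → ((0.341176+0.055)/1.055)^2.4 ≈ 0.095307
  G: 196/255 ≈ 0.768627 > 0.04045 → ((0.768627+0.055)/1.055)^2.4 ≈ 0.552011
  B: 242/255 ≈ 0.949020 > 0.04045 → ((0.949020+0.055)/1.055)^2.4 ≈ 0.887923
R_lin = 0.095307, G_lin = 0.552011, B_lin = 0.887923
L = 0.2126×R + 0.7152×G + 0.0722×B
L = 0.2126×0.095307 + 0.7152×0.552011 + 0.0722×0.887923
L ≈ 0.479169


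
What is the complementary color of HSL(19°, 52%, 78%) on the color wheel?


Complement = opposite side of color wheel = hue + 180°
H' = (19 + 180) mod 360 = 199°
S and L unchanged.
= HSL(199°, 52%, 78%)


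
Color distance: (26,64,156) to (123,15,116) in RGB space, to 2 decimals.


d = √[(R₁-R₂)² + (G₁-G₂)² + (B₁-B₂)²]
d = √[(26-123)² + (64-15)² + (156-116)²]
d = √[9409 + 2401 + 1600]
d = √13410
d ≈ 115.80


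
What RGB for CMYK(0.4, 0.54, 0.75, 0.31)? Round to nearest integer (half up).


R = 255 × (1-C) × (1-K) = 255 × 0.60 × 0.69 = 105.57 → 106
G = 255 × (1-M) × (1-K) = 255 × 0.46 × 0.69 = 80.937 → 81
B = 255 × (1-Y) × (1-K) = 255 × 0.25 × 0.69 = 43.9875 → 44
= RGB(106, 81, 44)


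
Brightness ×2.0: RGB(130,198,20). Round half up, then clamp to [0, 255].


Multiply each channel by 2.0, round half up, clamp to [0, 255]
R: 130×2.0 = 260 → clamp → 255
G: 198×2.0 = 396 → clamp → 255
B: 20×2.0 = 40
= RGB(255, 255, 40)


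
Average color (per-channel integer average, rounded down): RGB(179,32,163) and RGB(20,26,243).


Midpoint: each channel = ⌊(C₁+C₂)/2⌋
R: ⌊(179+20)/2⌋ = 99
G: ⌊(32+26)/2⌋ = 29
B: ⌊(163+243)/2⌋ = 203
= RGB(99, 29, 203)


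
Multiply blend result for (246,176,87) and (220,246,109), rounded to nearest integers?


Multiply: C = A×B/255, rounded to nearest integer
R: 246×220/255 = 54120/255 ≈ 212.235 → 212
G: 176×246/255 = 43296/255 ≈ 169.788 → 170
B: 87×109/255 = 9483/255 ≈ 37.188 → 37
= RGB(212, 170, 37)


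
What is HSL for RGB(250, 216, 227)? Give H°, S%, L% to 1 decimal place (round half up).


Normalize: R'=250/255≈0.9804, G'=216/255≈0.8471, B'=227/255≈0.8902
Max=250/255, Min=216/255, Δ=Max-Min=34/255
L = (Max+Min)/2 = (250+216)/510 = 466/510 = 0.91372… → L = 91.4%
L > 0.5 → S = Δ/(2-Max-Min) = 34/(510-250-216) = 34/44 = 0.77272… → S = 77.3%
(the 1/255 factors cancel in S and H, so raw channel differences can be used)
Max is R' → H = 60 × (((G-B)/Δ) mod 6) = 60 × (((216-227)/34) mod 6)
  (-11)/34 = -0.3235…; negative, so add 6 → 5.6764…
  H = 60 × 5.6764… = 340.588…° → H = 340.6°
= HSL(340.6°, 77.3%, 91.4%)


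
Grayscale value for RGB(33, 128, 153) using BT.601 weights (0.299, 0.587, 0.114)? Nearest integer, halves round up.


Gray = 0.299×R + 0.587×G + 0.114×B
Gray = 0.299×33 + 0.587×128 + 0.114×153
Gray = 9.867 + 75.136 + 17.442
Gray = 102.445 → round half up → 102
Gray = 102


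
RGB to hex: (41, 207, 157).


R = 41 → 29 (hex)
G = 207 → CF (hex)
B = 157 → 9D (hex)
Hex = #29CF9D


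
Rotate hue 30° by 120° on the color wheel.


New hue = (H + rotation) mod 360
New hue = (30 + 120) mod 360
= 150 mod 360
= 150°


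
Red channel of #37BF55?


Color: #37BF55
R = 37 = 55
G = BF = 191
B = 55 = 85
Red = 55


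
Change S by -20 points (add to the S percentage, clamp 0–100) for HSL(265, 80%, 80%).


Original S = 80%
Adjustment = -20 percentage points
New S = 80 + (-20) = 60
Clamp to [0, 100] → 60
= HSL(265°, 60%, 80%)


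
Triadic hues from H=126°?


Triadic: equally spaced at 120° intervals
H1 = 126°
H2 = (126 + 120) mod 360 = 246°
H3 = (126 + 240) mod 360 = 6°
Triadic = 126°, 246°, 6°


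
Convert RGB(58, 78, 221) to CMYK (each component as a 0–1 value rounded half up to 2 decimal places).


R'=58/255≈0.2275, G'=78/255≈0.3059, B'=221/255≈0.8667
K = 1 - max(R',G',B') = 1 - 221/255 = 34/255 = 0.13333… → 0.13
(1-R'-K)/(1-K) simplifies to (max-R)/max with max = 221:
C = (221-58)/221 = 163/221 = 0.73755… → 0.74
M = (221-78)/221 = 143/221 = 0.64705… → 0.65
Y = (221-221)/221 = 0/221 = 0 → 0.00
= CMYK(0.74, 0.65, 0.00, 0.13)


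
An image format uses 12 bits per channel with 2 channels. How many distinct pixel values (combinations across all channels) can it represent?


Total bits = 12 bits/channel × 2 channels = 24 bits
Distinct pixel values = 2^24
= 16,777,216 pixel values


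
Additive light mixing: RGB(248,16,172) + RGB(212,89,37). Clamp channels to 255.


Additive: each channel = min(255, C₁+C₂)
R: 248+212 = 460 → 255
G: 16+89 = 105 → 105
B: 172+37 = 209 → 209
= RGB(255, 105, 209)


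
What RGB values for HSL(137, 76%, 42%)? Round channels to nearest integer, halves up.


H=137°, S=0.76, L=0.42
C = (1-|2L-1|)×S = (1-|-0.16|)×0.76 = 0.6384
H' = H/60 = 137/60 ≈ 2.2833; X = C×(1-|H' mod 2 - 1|) = 0.18088
m = L - C/2 = 0.42 - 0.3192 = 0.1008
Sector ⌊H'⌋ = 2 → (R',G',B') = (0.0, 0.6384, 0.18088)
RGB = ((R'+m)×255, (G'+m)×255, (B'+m)×255) = (25.704, 188.496, 71.8284)
Round half up → RGB(26, 188, 72)


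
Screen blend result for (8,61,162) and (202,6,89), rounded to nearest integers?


Screen: C = 255 - (255-A)×(255-B)/255, rounded to nearest integer
R: 255 - (255-8)×(255-202)/255 = 255 - 13091/255 ≈ 255 - 51.337 = 203.663 → 204
G: 255 - (255-61)×(255-6)/255 = 255 - 48306/255 ≈ 255 - 189.435 = 65.565 → 66
B: 255 - (255-162)×(255-89)/255 = 255 - 15438/255 ≈ 255 - 60.541 = 194.459 → 194
= RGB(204, 66, 194)


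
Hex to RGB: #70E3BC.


70 → 112 (R)
E3 → 227 (G)
BC → 188 (B)
= RGB(112, 227, 188)


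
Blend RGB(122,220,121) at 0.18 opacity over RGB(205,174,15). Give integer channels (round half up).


C = α×F + (1-α)×B, with 1-α = 0.82
R: 0.18×122 + 0.82×205 = 21.96 + 168.10 = 190.06 → 190
G: 0.18×220 + 0.82×174 = 39.60 + 142.68 = 182.28 → 182
B: 0.18×121 + 0.82×15 = 21.78 + 12.30 = 34.08 → 34
= RGB(190, 182, 34)


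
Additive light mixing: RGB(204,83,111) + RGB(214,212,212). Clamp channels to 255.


Additive: each channel = min(255, C₁+C₂)
R: 204+214 = 418 → 255
G: 83+212 = 295 → 255
B: 111+212 = 323 → 255
= RGB(255, 255, 255)


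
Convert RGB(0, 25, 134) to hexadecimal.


R = 0 → 00 (hex)
G = 25 → 19 (hex)
B = 134 → 86 (hex)
Hex = #001986


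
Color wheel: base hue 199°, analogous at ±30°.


Base hue: 199°
Left analog: (199 - 30) mod 360 = 169°
Right analog: (199 + 30) mod 360 = 229°
Analogous hues = 169° and 229°


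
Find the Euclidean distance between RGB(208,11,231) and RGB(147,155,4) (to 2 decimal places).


d = √[(R₁-R₂)² + (G₁-G₂)² + (B₁-B₂)²]
d = √[(208-147)² + (11-155)² + (231-4)²]
d = √[3721 + 20736 + 51529]
d = √75986
d ≈ 275.66


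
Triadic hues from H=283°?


Triadic: equally spaced at 120° intervals
H1 = 283°
H2 = (283 + 120) mod 360 = 43°
H3 = (283 + 240) mod 360 = 163°
Triadic = 283°, 43°, 163°


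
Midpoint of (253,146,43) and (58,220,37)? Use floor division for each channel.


Midpoint: each channel = ⌊(C₁+C₂)/2⌋
R: ⌊(253+58)/2⌋ = 155
G: ⌊(146+220)/2⌋ = 183
B: ⌊(43+37)/2⌋ = 40
= RGB(155, 183, 40)


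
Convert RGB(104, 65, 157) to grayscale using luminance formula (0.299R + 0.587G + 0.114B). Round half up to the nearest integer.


Gray = 0.299×R + 0.587×G + 0.114×B
Gray = 0.299×104 + 0.587×65 + 0.114×157
Gray = 31.096 + 38.155 + 17.898
Gray = 87.149 → round half up → 87
Gray = 87


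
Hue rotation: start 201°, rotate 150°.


New hue = (H + rotation) mod 360
New hue = (201 + 150) mod 360
= 351 mod 360
= 351°


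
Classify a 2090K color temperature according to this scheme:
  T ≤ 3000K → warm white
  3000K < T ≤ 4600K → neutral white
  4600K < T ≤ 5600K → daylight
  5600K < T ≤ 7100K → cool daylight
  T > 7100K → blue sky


Temperature: 2090K
2090K ≤ 3000K → warm white
Classification: warm white


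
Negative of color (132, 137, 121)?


Invert: (255-R, 255-G, 255-B)
R: 255-132 = 123
G: 255-137 = 118
B: 255-121 = 134
= RGB(123, 118, 134)


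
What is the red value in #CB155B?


Color: #CB155B
R = CB = 203
G = 15 = 21
B = 5B = 91
Red = 203


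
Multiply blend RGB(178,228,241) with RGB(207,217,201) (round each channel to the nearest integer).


Multiply: C = A×B/255, rounded to nearest integer
R: 178×207/255 = 36846/255 ≈ 144.494 → 144
G: 228×217/255 = 49476/255 ≈ 194.024 → 194
B: 241×201/255 = 48441/255 ≈ 189.965 → 190
= RGB(144, 194, 190)


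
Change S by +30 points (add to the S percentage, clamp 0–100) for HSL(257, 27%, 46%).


Original S = 27%
Adjustment = +30 percentage points
New S = 27 + (30) = 57
Clamp to [0, 100] → 57
= HSL(257°, 57%, 46%)


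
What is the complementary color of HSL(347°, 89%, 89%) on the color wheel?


Complement = opposite side of color wheel = hue + 180°
H' = (347 + 180) mod 360 = 167°
S and L unchanged.
= HSL(167°, 89%, 89%)


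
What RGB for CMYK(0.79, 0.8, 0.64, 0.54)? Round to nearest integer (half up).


R = 255 × (1-C) × (1-K) = 255 × 0.21 × 0.46 = 24.633 → 25
G = 255 × (1-M) × (1-K) = 255 × 0.20 × 0.46 = 23.46 → 23
B = 255 × (1-Y) × (1-K) = 255 × 0.36 × 0.46 = 42.228 → 42
= RGB(25, 23, 42)


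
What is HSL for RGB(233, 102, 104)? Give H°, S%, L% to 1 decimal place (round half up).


Normalize: R'=233/255≈0.9137, G'=102/255≈0.4000, B'=104/255≈0.4078
Max=233/255, Min=102/255, Δ=Max-Min=131/255
L = (Max+Min)/2 = (233+102)/510 = 335/510 = 0.65686… → L = 65.7%
L > 0.5 → S = Δ/(2-Max-Min) = 131/(510-233-102) = 131/175 = 0.74857… → S = 74.9%
(the 1/255 factors cancel in S and H, so raw channel differences can be used)
Max is R' → H = 60 × (((G-B)/Δ) mod 6) = 60 × (((102-104)/131) mod 6)
  (-2)/131 = -0.0152…; negative, so add 6 → 5.9847…
  H = 60 × 5.9847… = 359.083…° → H = 359.1°
= HSL(359.1°, 74.9%, 65.7%)


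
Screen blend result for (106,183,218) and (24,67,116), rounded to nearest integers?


Screen: C = 255 - (255-A)×(255-B)/255, rounded to nearest integer
R: 255 - (255-106)×(255-24)/255 = 255 - 34419/255 ≈ 255 - 134.976 = 120.024 → 120
G: 255 - (255-183)×(255-67)/255 = 255 - 13536/255 ≈ 255 - 53.082 = 201.918 → 202
B: 255 - (255-218)×(255-116)/255 = 255 - 5143/255 ≈ 255 - 20.169 = 234.831 → 235
= RGB(120, 202, 235)


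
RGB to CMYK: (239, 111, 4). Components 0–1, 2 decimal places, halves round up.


R'=239/255≈0.9373, G'=111/255≈0.4353, B'=4/255≈0.0157
K = 1 - max(R',G',B') = 1 - 239/255 = 16/255 = 0.06274… → 0.06
(1-R'-K)/(1-K) simplifies to (max-R)/max with max = 239:
C = (239-239)/239 = 0/239 = 0 → 0.00
M = (239-111)/239 = 128/239 = 0.53556… → 0.54
Y = (239-4)/239 = 235/239 = 0.98326… → 0.98
= CMYK(0.00, 0.54, 0.98, 0.06)


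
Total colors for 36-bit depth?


Colors = 2^bits = 2^36
= 68,719,476,736 colors


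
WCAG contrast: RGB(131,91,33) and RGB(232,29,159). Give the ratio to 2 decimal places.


Linearize each sRGB channel c=v/255: c/12.92 if c ≤ 0.04045 else ((c+0.055)/1.055)^2.4
L = 0.2126×R_lin + 0.7152×G_lin + 0.0722×B_lin
Color 1 (131,91,33):
  R=131: 131/255≈0.5137 > 0.04045 → ((0.5137+0.055)/1.055)^2.4 ≈ 0.22697
  G=91: 91/255≈0.3569 > 0.04045 → ((0.3569+0.055)/1.055)^2.4 ≈ 0.10462
  B=33: 33/255≈0.1294 > 0.04045 → ((0.1294+0.055)/1.055)^2.4 ≈ 0.01521
  L1 = 0.2126×0.22697 + 0.7152×0.10462 + 0.0722×0.01521 ≈ 0.12417
Color 2 (232,29,159):
  R=232: 232/255≈0.9098 > 0.04045 → ((0.9098+0.055)/1.055)^2.4 ≈ 0.80695
  G=29: 29/255≈0.1137 > 0.04045 → ((0.1137+0.055)/1.055)^2.4 ≈ 0.01229
  B=159: 159/255≈0.6235 > 0.04045 → ((0.6235+0.055)/1.055)^2.4 ≈ 0.34670
  L2 = 0.2126×0.80695 + 0.7152×0.01229 + 0.0722×0.34670 ≈ 0.20538
Lighter = 0.20538, Darker = 0.12417
Ratio = (L_lighter + 0.05) / (L_darker + 0.05)
Ratio = (0.20538 + 0.05) / (0.12417 + 0.05) = 0.25538 / 0.17417 ≈ 1.4662
Ratio ≈ 1.47:1


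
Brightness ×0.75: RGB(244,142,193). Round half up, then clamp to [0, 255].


Multiply each channel by 0.75, round half up, clamp to [0, 255]
R: 244×0.75 = 183
G: 142×0.75 = 106.5 → round → 107
B: 193×0.75 = 144.75 → round → 145
= RGB(183, 107, 145)


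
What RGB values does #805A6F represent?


80 → 128 (R)
5A → 90 (G)
6F → 111 (B)
= RGB(128, 90, 111)


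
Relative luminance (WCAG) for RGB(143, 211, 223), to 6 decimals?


Linearize each channel (sRGB transfer function): c = v/255; c_lin = c/12.92 if c ≤ 0.04045, else ((c+0.055)/1.055)^2.4
  R: 143/255 ≈ 0.560784 > 0.04045 → ((0.560784+0.055)/1.055)^2.4 ≈ 0.274677
  G: 211/255 ≈ 0.827451 > 0.04045 → ((0.827451+0.055)/1.055)^2.4 ≈ 0.651406
  B: 223/255 ≈ 0.874510 > 0.04045 → ((0.874510+0.055)/1.055)^2.4 ≈ 0.737910
R_lin = 0.274677, G_lin = 0.651406, B_lin = 0.737910
L = 0.2126×R + 0.7152×G + 0.0722×B
L = 0.2126×0.274677 + 0.7152×0.651406 + 0.0722×0.737910
L ≈ 0.577559


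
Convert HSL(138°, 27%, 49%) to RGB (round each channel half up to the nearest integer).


H=138°, S=0.27, L=0.49
C = (1-|2L-1|)×S = (1-|-0.02|)×0.27 = 0.2646
H' = H/60 = 138/60 ≈ 2.3000; X = C×(1-|H' mod 2 - 1|) = 0.07938
m = L - C/2 = 0.49 - 0.1323 = 0.3577
Sector ⌊H'⌋ = 2 → (R',G',B') = (0.0, 0.2646, 0.07938)
RGB = ((R'+m)×255, (G'+m)×255, (B'+m)×255) = (91.2135, 158.6865, 111.4554)
Round half up → RGB(91, 159, 111)


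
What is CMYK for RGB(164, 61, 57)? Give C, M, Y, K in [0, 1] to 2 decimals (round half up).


R'=164/255≈0.6431, G'=61/255≈0.2392, B'=57/255≈0.2235
K = 1 - max(R',G',B') = 1 - 164/255 = 91/255 = 0.35686… → 0.36
(1-R'-K)/(1-K) simplifies to (max-R)/max with max = 164:
C = (164-164)/164 = 0/164 = 0 → 0.00
M = (164-61)/164 = 103/164 = 0.62804… → 0.63
Y = (164-57)/164 = 107/164 = 0.65243… → 0.65
= CMYK(0.00, 0.63, 0.65, 0.36)


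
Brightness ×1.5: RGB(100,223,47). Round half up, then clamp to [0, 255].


Multiply each channel by 1.5, round half up, clamp to [0, 255]
R: 100×1.5 = 150
G: 223×1.5 = 334.5 → round → 335 → clamp → 255
B: 47×1.5 = 70.5 → round → 71
= RGB(150, 255, 71)


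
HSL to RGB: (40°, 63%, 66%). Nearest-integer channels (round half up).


H=40°, S=0.63, L=0.66
C = (1-|2L-1|)×S = (1-|0.32|)×0.63 = 0.4284
H' = H/60 = 40/60 ≈ 0.6667; X = C×(1-|H' mod 2 - 1|) = 0.2856
m = L - C/2 = 0.66 - 0.2142 = 0.4458
Sector ⌊H'⌋ = 0 → (R',G',B') = (0.4284, 0.2856, 0.0)
RGB = ((R'+m)×255, (G'+m)×255, (B'+m)×255) = (222.921, 186.507, 113.679)
Round half up → RGB(223, 187, 114)


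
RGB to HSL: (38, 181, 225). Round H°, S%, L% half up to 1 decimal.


Normalize: R'=38/255≈0.1490, G'=181/255≈0.7098, B'=225/255≈0.8824
Max=225/255, Min=38/255, Δ=Max-Min=187/255
L = (Max+Min)/2 = (225+38)/510 = 263/510 = 0.51568… → L = 51.6%
L > 0.5 → S = Δ/(2-Max-Min) = 187/(510-225-38) = 187/247 = 0.75708… → S = 75.7%
(the 1/255 factors cancel in S and H, so raw channel differences can be used)
Max is B' → H = 60 × ((R-G)/Δ + 4) = 60 × ((38-181)/187 + 4)
  -143/187 + 4 = -0.7647… + 4 = 3.2352…
  H = 60 × 3.2352… = 194.117…° → H = 194.1°
= HSL(194.1°, 75.7%, 51.6%)


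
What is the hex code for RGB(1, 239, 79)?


R = 1 → 01 (hex)
G = 239 → EF (hex)
B = 79 → 4F (hex)
Hex = #01EF4F


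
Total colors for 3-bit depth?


Colors = 2^bits = 2^3
= 8 colors


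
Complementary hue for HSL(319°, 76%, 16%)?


Complement = opposite side of color wheel = hue + 180°
H' = (319 + 180) mod 360 = 139°
S and L unchanged.
= HSL(139°, 76%, 16%)


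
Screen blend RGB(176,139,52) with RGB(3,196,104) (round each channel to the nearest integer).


Screen: C = 255 - (255-A)×(255-B)/255, rounded to nearest integer
R: 255 - (255-176)×(255-3)/255 = 255 - 19908/255 ≈ 255 - 78.071 = 176.929 → 177
G: 255 - (255-139)×(255-196)/255 = 255 - 6844/255 ≈ 255 - 26.839 = 228.161 → 228
B: 255 - (255-52)×(255-104)/255 = 255 - 30653/255 ≈ 255 - 120.208 = 134.792 → 135
= RGB(177, 228, 135)


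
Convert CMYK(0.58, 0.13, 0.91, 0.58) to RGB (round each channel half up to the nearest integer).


R = 255 × (1-C) × (1-K) = 255 × 0.42 × 0.42 = 44.982 → 45
G = 255 × (1-M) × (1-K) = 255 × 0.87 × 0.42 = 93.177 → 93
B = 255 × (1-Y) × (1-K) = 255 × 0.09 × 0.42 = 9.639 → 10
= RGB(45, 93, 10)


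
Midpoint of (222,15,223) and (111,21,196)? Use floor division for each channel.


Midpoint: each channel = ⌊(C₁+C₂)/2⌋
R: ⌊(222+111)/2⌋ = 166
G: ⌊(15+21)/2⌋ = 18
B: ⌊(223+196)/2⌋ = 209
= RGB(166, 18, 209)


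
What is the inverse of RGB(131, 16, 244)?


Invert: (255-R, 255-G, 255-B)
R: 255-131 = 124
G: 255-16 = 239
B: 255-244 = 11
= RGB(124, 239, 11)


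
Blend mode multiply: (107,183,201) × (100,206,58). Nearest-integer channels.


Multiply: C = A×B/255, rounded to nearest integer
R: 107×100/255 = 10700/255 ≈ 41.961 → 42
G: 183×206/255 = 37698/255 ≈ 147.835 → 148
B: 201×58/255 = 11658/255 ≈ 45.718 → 46
= RGB(42, 148, 46)


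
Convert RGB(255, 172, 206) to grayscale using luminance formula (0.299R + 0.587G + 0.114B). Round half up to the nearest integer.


Gray = 0.299×R + 0.587×G + 0.114×B
Gray = 0.299×255 + 0.587×172 + 0.114×206
Gray = 76.245 + 100.964 + 23.484
Gray = 200.693 → round half up → 201
Gray = 201


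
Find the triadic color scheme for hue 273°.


Triadic: equally spaced at 120° intervals
H1 = 273°
H2 = (273 + 120) mod 360 = 33°
H3 = (273 + 240) mod 360 = 153°
Triadic = 273°, 33°, 153°


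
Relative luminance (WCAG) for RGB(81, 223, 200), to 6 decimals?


Linearize each channel (sRGB transfer function): c = v/255; c_lin = c/12.92 if c ≤ 0.04045, else ((c+0.055)/1.055)^2.4
  R: 81/255 ≈ 0.317647 > 0.04045 → ((0.317647+0.055)/1.055)^2.4 ≈ 0.082283
  G: 223/255 ≈ 0.874510 > 0.04045 → ((0.874510+0.055)/1.055)^2.4 ≈ 0.737910
  B: 200/255 ≈ 0.784314 > 0.04045 → ((0.784314+0.055)/1.055)^2.4 ≈ 0.577580
R_lin = 0.082283, G_lin = 0.737910, B_lin = 0.577580
L = 0.2126×R + 0.7152×G + 0.0722×B
L = 0.2126×0.082283 + 0.7152×0.737910 + 0.0722×0.577580
L ≈ 0.586948


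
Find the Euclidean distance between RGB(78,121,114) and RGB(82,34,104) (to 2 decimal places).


d = √[(R₁-R₂)² + (G₁-G₂)² + (B₁-B₂)²]
d = √[(78-82)² + (121-34)² + (114-104)²]
d = √[16 + 7569 + 100]
d = √7685
d ≈ 87.66


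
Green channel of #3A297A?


Color: #3A297A
R = 3A = 58
G = 29 = 41
B = 7A = 122
Green = 41


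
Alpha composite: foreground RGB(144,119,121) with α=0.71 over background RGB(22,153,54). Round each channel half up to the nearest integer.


C = α×F + (1-α)×B, with 1-α = 0.29
R: 0.71×144 + 0.29×22 = 102.24 + 6.38 = 108.62 → 109
G: 0.71×119 + 0.29×153 = 84.49 + 44.37 = 128.86 → 129
B: 0.71×121 + 0.29×54 = 85.91 + 15.66 = 101.57 → 102
= RGB(109, 129, 102)


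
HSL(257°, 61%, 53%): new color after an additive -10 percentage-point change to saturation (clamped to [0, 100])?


Original S = 61%
Adjustment = -10 percentage points
New S = 61 + (-10) = 51
Clamp to [0, 100] → 51
= HSL(257°, 51%, 53%)


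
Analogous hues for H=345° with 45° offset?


Base hue: 345°
Left analog: (345 - 45) mod 360 = 300°
Right analog: (345 + 45) mod 360 = 30°
Analogous hues = 300° and 30°


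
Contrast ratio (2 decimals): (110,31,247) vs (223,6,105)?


Linearize each sRGB channel c=v/255: c/12.92 if c ≤ 0.04045 else ((c+0.055)/1.055)^2.4
L = 0.2126×R_lin + 0.7152×G_lin + 0.0722×B_lin
Color 1 (110,31,247):
  R=110: 110/255≈0.4314 > 0.04045 → ((0.4314+0.055)/1.055)^2.4 ≈ 0.15593
  G=31: 31/255≈0.1216 > 0.04045 → ((0.1216+0.055)/1.055)^2.4 ≈ 0.01370
  B=247: 247/255≈0.9686 > 0.04045 → ((0.9686+0.055)/1.055)^2.4 ≈ 0.93011
  L1 = 0.2126×0.15593 + 0.7152×0.01370 + 0.0722×0.93011 ≈ 0.11010
Color 2 (223,6,105):
  R=223: 223/255≈0.8745 > 0.04045 → ((0.8745+0.055)/1.055)^2.4 ≈ 0.73791
  G=6: 6/255≈0.0235 ≤ 0.04045 → 0.0235/12.92 ≈ 0.00182
  B=105: 105/255≈0.4118 > 0.04045 → ((0.4118+0.055)/1.055)^2.4 ≈ 0.14126
  L2 = 0.2126×0.73791 + 0.7152×0.00182 + 0.0722×0.14126 ≈ 0.16838
Lighter = 0.16838, Darker = 0.11010
Ratio = (L_lighter + 0.05) / (L_darker + 0.05)
Ratio = (0.16838 + 0.05) / (0.11010 + 0.05) = 0.21838 / 0.16010 ≈ 1.3640
Ratio ≈ 1.36:1


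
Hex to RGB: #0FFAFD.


0F → 15 (R)
FA → 250 (G)
FD → 253 (B)
= RGB(15, 250, 253)


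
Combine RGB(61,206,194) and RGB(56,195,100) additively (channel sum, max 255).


Additive: each channel = min(255, C₁+C₂)
R: 61+56 = 117 → 117
G: 206+195 = 401 → 255
B: 194+100 = 294 → 255
= RGB(117, 255, 255)


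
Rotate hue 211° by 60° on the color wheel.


New hue = (H + rotation) mod 360
New hue = (211 + 60) mod 360
= 271 mod 360
= 271°


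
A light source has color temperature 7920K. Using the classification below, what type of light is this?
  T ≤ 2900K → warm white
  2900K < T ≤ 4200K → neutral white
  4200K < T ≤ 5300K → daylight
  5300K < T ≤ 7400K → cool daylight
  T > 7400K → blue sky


Temperature: 7920K
7920K > 7400K → blue sky
Classification: blue sky


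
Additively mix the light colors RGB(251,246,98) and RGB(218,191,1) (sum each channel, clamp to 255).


Additive: each channel = min(255, C₁+C₂)
R: 251+218 = 469 → 255
G: 246+191 = 437 → 255
B: 98+1 = 99 → 99
= RGB(255, 255, 99)


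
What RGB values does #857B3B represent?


85 → 133 (R)
7B → 123 (G)
3B → 59 (B)
= RGB(133, 123, 59)


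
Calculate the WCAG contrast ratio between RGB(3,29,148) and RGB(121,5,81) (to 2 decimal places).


Linearize each sRGB channel c=v/255: c/12.92 if c ≤ 0.04045 else ((c+0.055)/1.055)^2.4
L = 0.2126×R_lin + 0.7152×G_lin + 0.0722×B_lin
Color 1 (3,29,148):
  R=3: 3/255≈0.0118 ≤ 0.04045 → 0.0118/12.92 ≈ 0.00091
  G=29: 29/255≈0.1137 > 0.04045 → ((0.1137+0.055)/1.055)^2.4 ≈ 0.01229
  B=148: 148/255≈0.5804 > 0.04045 → ((0.5804+0.055)/1.055)^2.4 ≈ 0.29614
  L1 = 0.2126×0.00091 + 0.7152×0.01229 + 0.0722×0.29614 ≈ 0.03036
Color 2 (121,5,81):
  R=121: 121/255≈0.4745 > 0.04045 → ((0.4745+0.055)/1.055)^2.4 ≈ 0.19120
  G=5: 5/255≈0.0196 ≤ 0.04045 → 0.0196/12.92 ≈ 0.00152
  B=81: 81/255≈0.3176 > 0.04045 → ((0.3176+0.055)/1.055)^2.4 ≈ 0.08228
  L2 = 0.2126×0.19120 + 0.7152×0.00152 + 0.0722×0.08228 ≈ 0.04768
Lighter = 0.04768, Darker = 0.03036
Ratio = (L_lighter + 0.05) / (L_darker + 0.05)
Ratio = (0.04768 + 0.05) / (0.03036 + 0.05) = 0.09768 / 0.08036 ≈ 1.2154
Ratio ≈ 1.22:1


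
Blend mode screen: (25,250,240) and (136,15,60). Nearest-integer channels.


Screen: C = 255 - (255-A)×(255-B)/255, rounded to nearest integer
R: 255 - (255-25)×(255-136)/255 = 255 - 27370/255 ≈ 255 - 107.333 = 147.667 → 148
G: 255 - (255-250)×(255-15)/255 = 255 - 1200/255 ≈ 255 - 4.706 = 250.294 → 250
B: 255 - (255-240)×(255-60)/255 = 255 - 2925/255 ≈ 255 - 11.471 = 243.529 → 244
= RGB(148, 250, 244)


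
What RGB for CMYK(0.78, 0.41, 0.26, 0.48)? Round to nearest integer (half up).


R = 255 × (1-C) × (1-K) = 255 × 0.22 × 0.52 = 29.172 → 29
G = 255 × (1-M) × (1-K) = 255 × 0.59 × 0.52 = 78.234 → 78
B = 255 × (1-Y) × (1-K) = 255 × 0.74 × 0.52 = 98.124 → 98
= RGB(29, 78, 98)


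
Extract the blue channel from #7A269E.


Color: #7A269E
R = 7A = 122
G = 26 = 38
B = 9E = 158
Blue = 158


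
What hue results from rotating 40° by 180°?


New hue = (H + rotation) mod 360
New hue = (40 + 180) mod 360
= 220 mod 360
= 220°


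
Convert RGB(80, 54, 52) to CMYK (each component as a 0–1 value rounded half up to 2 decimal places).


R'=80/255≈0.3137, G'=54/255≈0.2118, B'=52/255≈0.2039
K = 1 - max(R',G',B') = 1 - 80/255 = 175/255 = 0.68627… → 0.69
(1-R'-K)/(1-K) simplifies to (max-R)/max with max = 80:
C = (80-80)/80 = 0/80 = 0 → 0.00
M = (80-54)/80 = 26/80 = 0.325 → 0.33
Y = (80-52)/80 = 28/80 = 0.35 → 0.35
= CMYK(0.00, 0.33, 0.35, 0.69)


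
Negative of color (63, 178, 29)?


Invert: (255-R, 255-G, 255-B)
R: 255-63 = 192
G: 255-178 = 77
B: 255-29 = 226
= RGB(192, 77, 226)


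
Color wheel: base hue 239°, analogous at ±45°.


Base hue: 239°
Left analog: (239 - 45) mod 360 = 194°
Right analog: (239 + 45) mod 360 = 284°
Analogous hues = 194° and 284°


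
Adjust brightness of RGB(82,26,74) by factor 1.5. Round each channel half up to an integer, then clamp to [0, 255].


Multiply each channel by 1.5, round half up, clamp to [0, 255]
R: 82×1.5 = 123
G: 26×1.5 = 39
B: 74×1.5 = 111
= RGB(123, 39, 111)


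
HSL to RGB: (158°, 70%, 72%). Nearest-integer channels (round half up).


H=158°, S=0.70, L=0.72
C = (1-|2L-1|)×S = (1-|0.44|)×0.70 = 0.392
H' = H/60 = 158/60 ≈ 2.6333; X = C×(1-|H' mod 2 - 1|) ≈ 0.2483
m = L - C/2 = 0.72 - 0.196 = 0.524
Sector ⌊H'⌋ = 2 → (R',G',B') = (0.0, 0.392, ≈0.2483)
RGB = ((R'+m)×255, (G'+m)×255, (B'+m)×255) = (133.62, 233.58, 196.928)
Round half up → RGB(134, 234, 197)


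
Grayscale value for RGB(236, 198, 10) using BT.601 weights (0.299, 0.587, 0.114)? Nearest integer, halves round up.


Gray = 0.299×R + 0.587×G + 0.114×B
Gray = 0.299×236 + 0.587×198 + 0.114×10
Gray = 70.564 + 116.226 + 1.140
Gray = 187.930 → round half up → 188
Gray = 188


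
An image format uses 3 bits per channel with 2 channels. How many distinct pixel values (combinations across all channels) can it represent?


Total bits = 3 bits/channel × 2 channels = 6 bits
Distinct pixel values = 2^6
= 64 pixel values


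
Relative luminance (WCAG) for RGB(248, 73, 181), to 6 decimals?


Linearize each channel (sRGB transfer function): c = v/255; c_lin = c/12.92 if c ≤ 0.04045, else ((c+0.055)/1.055)^2.4
  R: 248/255 ≈ 0.972549 > 0.04045 → ((0.972549+0.055)/1.055)^2.4 ≈ 0.938686
  G: 73/255 ≈ 0.286275 > 0.04045 → ((0.286275+0.055)/1.055)^2.4 ≈ 0.066626
  B: 181/255 ≈ 0.709804 > 0.04045 → ((0.709804+0.055)/1.055)^2.4 ≈ 0.462077
R_lin = 0.938686, G_lin = 0.066626, B_lin = 0.462077
L = 0.2126×R + 0.7152×G + 0.0722×B
L = 0.2126×0.938686 + 0.7152×0.066626 + 0.0722×0.462077
L ≈ 0.280577


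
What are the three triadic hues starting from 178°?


Triadic: equally spaced at 120° intervals
H1 = 178°
H2 = (178 + 120) mod 360 = 298°
H3 = (178 + 240) mod 360 = 58°
Triadic = 178°, 298°, 58°


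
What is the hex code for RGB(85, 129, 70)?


R = 85 → 55 (hex)
G = 129 → 81 (hex)
B = 70 → 46 (hex)
Hex = #558146


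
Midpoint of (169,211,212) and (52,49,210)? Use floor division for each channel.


Midpoint: each channel = ⌊(C₁+C₂)/2⌋
R: ⌊(169+52)/2⌋ = 110
G: ⌊(211+49)/2⌋ = 130
B: ⌊(212+210)/2⌋ = 211
= RGB(110, 130, 211)


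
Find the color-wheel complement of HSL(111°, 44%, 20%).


Complement = opposite side of color wheel = hue + 180°
H' = (111 + 180) mod 360 = 291°
S and L unchanged.
= HSL(291°, 44%, 20%)


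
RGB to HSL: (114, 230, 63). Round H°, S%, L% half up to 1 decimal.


Normalize: R'=114/255≈0.4471, G'=230/255≈0.9020, B'=63/255≈0.2471
Max=230/255, Min=63/255, Δ=Max-Min=167/255
L = (Max+Min)/2 = (230+63)/510 = 293/510 = 0.57450… → L = 57.5%
L > 0.5 → S = Δ/(2-Max-Min) = 167/(510-230-63) = 167/217 = 0.76958… → S = 77.0%
(the 1/255 factors cancel in S and H, so raw channel differences can be used)
Max is G' → H = 60 × ((B-R)/Δ + 2) = 60 × ((63-114)/167 + 2)
  -51/167 + 2 = -0.3053… + 2 = 1.6946…
  H = 60 × 1.6946… = 101.676…° → H = 101.7°
= HSL(101.7°, 77.0%, 57.5%)


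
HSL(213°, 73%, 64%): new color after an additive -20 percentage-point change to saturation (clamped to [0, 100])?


Original S = 73%
Adjustment = -20 percentage points
New S = 73 + (-20) = 53
Clamp to [0, 100] → 53
= HSL(213°, 53%, 64%)


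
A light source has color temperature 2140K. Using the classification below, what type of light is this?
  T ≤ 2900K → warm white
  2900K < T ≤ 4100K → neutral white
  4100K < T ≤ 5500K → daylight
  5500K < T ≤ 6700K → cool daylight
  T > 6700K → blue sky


Temperature: 2140K
2140K ≤ 2900K → warm white
Classification: warm white


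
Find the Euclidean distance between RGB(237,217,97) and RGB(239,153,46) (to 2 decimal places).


d = √[(R₁-R₂)² + (G₁-G₂)² + (B₁-B₂)²]
d = √[(237-239)² + (217-153)² + (97-46)²]
d = √[4 + 4096 + 2601]
d = √6701
d ≈ 81.86


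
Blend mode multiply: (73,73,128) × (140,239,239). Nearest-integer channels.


Multiply: C = A×B/255, rounded to nearest integer
R: 73×140/255 = 10220/255 ≈ 40.078 → 40
G: 73×239/255 = 17447/255 ≈ 68.420 → 68
B: 128×239/255 = 30592/255 ≈ 119.969 → 120
= RGB(40, 68, 120)


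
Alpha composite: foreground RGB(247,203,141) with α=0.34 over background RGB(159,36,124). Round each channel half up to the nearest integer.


C = α×F + (1-α)×B, with 1-α = 0.66
R: 0.34×247 + 0.66×159 = 83.98 + 104.94 = 188.92 → 189
G: 0.34×203 + 0.66×36 = 69.02 + 23.76 = 92.78 → 93
B: 0.34×141 + 0.66×124 = 47.94 + 81.84 = 129.78 → 130
= RGB(189, 93, 130)


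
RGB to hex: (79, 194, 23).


R = 79 → 4F (hex)
G = 194 → C2 (hex)
B = 23 → 17 (hex)
Hex = #4FC217


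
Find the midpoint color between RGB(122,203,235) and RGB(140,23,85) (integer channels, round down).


Midpoint: each channel = ⌊(C₁+C₂)/2⌋
R: ⌊(122+140)/2⌋ = 131
G: ⌊(203+23)/2⌋ = 113
B: ⌊(235+85)/2⌋ = 160
= RGB(131, 113, 160)


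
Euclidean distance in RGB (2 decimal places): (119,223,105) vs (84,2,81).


d = √[(R₁-R₂)² + (G₁-G₂)² + (B₁-B₂)²]
d = √[(119-84)² + (223-2)² + (105-81)²]
d = √[1225 + 48841 + 576]
d = √50642
d ≈ 225.04


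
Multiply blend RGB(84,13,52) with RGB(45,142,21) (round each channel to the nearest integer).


Multiply: C = A×B/255, rounded to nearest integer
R: 84×45/255 = 3780/255 ≈ 14.824 → 15
G: 13×142/255 = 1846/255 ≈ 7.239 → 7
B: 52×21/255 = 1092/255 ≈ 4.282 → 4
= RGB(15, 7, 4)


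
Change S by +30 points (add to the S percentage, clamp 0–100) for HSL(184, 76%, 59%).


Original S = 76%
Adjustment = +30 percentage points
New S = 76 + (30) = 106
Clamp to [0, 100] → 100
= HSL(184°, 100%, 59%)


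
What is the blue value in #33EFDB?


Color: #33EFDB
R = 33 = 51
G = EF = 239
B = DB = 219
Blue = 219


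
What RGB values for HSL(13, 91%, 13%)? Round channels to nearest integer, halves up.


H=13°, S=0.91, L=0.13
C = (1-|2L-1|)×S = (1-|-0.74|)×0.91 = 0.2366
H' = H/60 = 13/60 ≈ 0.2167; X = C×(1-|H' mod 2 - 1|) ≈ 0.0513
m = L - C/2 = 0.13 - 0.1183 = 0.0117
Sector ⌊H'⌋ = 0 → (R',G',B') = (0.2366, ≈0.0513, 0.0)
RGB = ((R'+m)×255, (G'+m)×255, (B'+m)×255) = (63.3165, 16.05565, 2.9835)
Round half up → RGB(63, 16, 3)


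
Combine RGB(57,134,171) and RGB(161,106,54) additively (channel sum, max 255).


Additive: each channel = min(255, C₁+C₂)
R: 57+161 = 218 → 218
G: 134+106 = 240 → 240
B: 171+54 = 225 → 225
= RGB(218, 240, 225)


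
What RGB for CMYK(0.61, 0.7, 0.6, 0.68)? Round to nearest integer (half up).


R = 255 × (1-C) × (1-K) = 255 × 0.39 × 0.32 = 31.824 → 32
G = 255 × (1-M) × (1-K) = 255 × 0.30 × 0.32 = 24.48 → 24
B = 255 × (1-Y) × (1-K) = 255 × 0.40 × 0.32 = 32.64 → 33
= RGB(32, 24, 33)


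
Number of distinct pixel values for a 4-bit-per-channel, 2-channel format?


Total bits = 4 bits/channel × 2 channels = 8 bits
Distinct pixel values = 2^8
= 256 pixel values


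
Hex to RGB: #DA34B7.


DA → 218 (R)
34 → 52 (G)
B7 → 183 (B)
= RGB(218, 52, 183)


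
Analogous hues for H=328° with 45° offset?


Base hue: 328°
Left analog: (328 - 45) mod 360 = 283°
Right analog: (328 + 45) mod 360 = 13°
Analogous hues = 283° and 13°


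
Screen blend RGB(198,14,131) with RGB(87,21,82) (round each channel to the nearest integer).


Screen: C = 255 - (255-A)×(255-B)/255, rounded to nearest integer
R: 255 - (255-198)×(255-87)/255 = 255 - 9576/255 ≈ 255 - 37.553 = 217.447 → 217
G: 255 - (255-14)×(255-21)/255 = 255 - 56394/255 ≈ 255 - 221.153 = 33.847 → 34
B: 255 - (255-131)×(255-82)/255 = 255 - 21452/255 ≈ 255 - 84.125 = 170.875 → 171
= RGB(217, 34, 171)


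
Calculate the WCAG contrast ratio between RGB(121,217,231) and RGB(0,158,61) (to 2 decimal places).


Linearize each sRGB channel c=v/255: c/12.92 if c ≤ 0.04045 else ((c+0.055)/1.055)^2.4
L = 0.2126×R_lin + 0.7152×G_lin + 0.0722×B_lin
Color 1 (121,217,231):
  R=121: 121/255≈0.4745 > 0.04045 → ((0.4745+0.055)/1.055)^2.4 ≈ 0.19120
  G=217: 217/255≈0.8510 > 0.04045 → ((0.8510+0.055)/1.055)^2.4 ≈ 0.69387
  B=231: 231/255≈0.9059 > 0.04045 → ((0.9059+0.055)/1.055)^2.4 ≈ 0.79910
  L1 = 0.2126×0.19120 + 0.7152×0.69387 + 0.0722×0.79910 ≈ 0.59460
Color 2 (0,158,61):
  R=0: 0/255≈0.0000 ≤ 0.04045 → 0.0000/12.92 ≈ 0.00000
  G=158: 158/255≈0.6196 > 0.04045 → ((0.6196+0.055)/1.055)^2.4 ≈ 0.34191
  B=61: 61/255≈0.2392 > 0.04045 → ((0.2392+0.055)/1.055)^2.4 ≈ 0.04667
  L2 = 0.2126×0.00000 + 0.7152×0.34191 + 0.0722×0.04667 ≈ 0.24791
Lighter = 0.59460, Darker = 0.24791
Ratio = (L_lighter + 0.05) / (L_darker + 0.05)
Ratio = (0.59460 + 0.05) / (0.24791 + 0.05) = 0.64460 / 0.29791 ≈ 2.1638
Ratio ≈ 2.16:1


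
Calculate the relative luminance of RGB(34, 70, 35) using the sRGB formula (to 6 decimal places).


Linearize each channel (sRGB transfer function): c = v/255; c_lin = c/12.92 if c ≤ 0.04045, else ((c+0.055)/1.055)^2.4
  R: 34/255 ≈ 0.133333 > 0.04045 → ((0.133333+0.055)/1.055)^2.4 ≈ 0.015996
  G: 70/255 ≈ 0.274510 > 0.04045 → ((0.274510+0.055)/1.055)^2.4 ≈ 0.061246
  B: 35/255 ≈ 0.137255 > 0.04045 → ((0.137255+0.055)/1.055)^2.4 ≈ 0.016807
R_lin = 0.015996, G_lin = 0.061246, B_lin = 0.016807
L = 0.2126×R + 0.7152×G + 0.0722×B
L = 0.2126×0.015996 + 0.7152×0.061246 + 0.0722×0.016807
L ≈ 0.048417


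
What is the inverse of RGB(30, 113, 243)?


Invert: (255-R, 255-G, 255-B)
R: 255-30 = 225
G: 255-113 = 142
B: 255-243 = 12
= RGB(225, 142, 12)


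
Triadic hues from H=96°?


Triadic: equally spaced at 120° intervals
H1 = 96°
H2 = (96 + 120) mod 360 = 216°
H3 = (96 + 240) mod 360 = 336°
Triadic = 96°, 216°, 336°


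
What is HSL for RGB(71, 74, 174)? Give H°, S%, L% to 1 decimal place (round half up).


Normalize: R'=71/255≈0.2784, G'=74/255≈0.2902, B'=174/255≈0.6824
Max=174/255, Min=71/255, Δ=Max-Min=103/255
L = (Max+Min)/2 = (174+71)/510 = 245/510 = 0.48039… → L = 48.0%
L ≤ 0.5 → S = Δ/(Max+Min) = 103/(174+71) = 103/245 = 0.42040… → S = 42.0%
(the 1/255 factors cancel in S and H, so raw channel differences can be used)
Max is B' → H = 60 × ((R-G)/Δ + 4) = 60 × ((71-74)/103 + 4)
  -3/103 + 4 = -0.0291… + 4 = 3.9708…
  H = 60 × 3.9708… = 238.252…° → H = 238.3°
= HSL(238.3°, 42.0%, 48.0%)


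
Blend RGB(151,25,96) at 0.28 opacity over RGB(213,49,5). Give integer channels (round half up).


C = α×F + (1-α)×B, with 1-α = 0.72
R: 0.28×151 + 0.72×213 = 42.28 + 153.36 = 195.64 → 196
G: 0.28×25 + 0.72×49 = 7.00 + 35.28 = 42.28 → 42
B: 0.28×96 + 0.72×5 = 26.88 + 3.60 = 30.48 → 30
= RGB(196, 42, 30)


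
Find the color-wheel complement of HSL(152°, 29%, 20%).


Complement = opposite side of color wheel = hue + 180°
H' = (152 + 180) mod 360 = 332°
S and L unchanged.
= HSL(332°, 29%, 20%)


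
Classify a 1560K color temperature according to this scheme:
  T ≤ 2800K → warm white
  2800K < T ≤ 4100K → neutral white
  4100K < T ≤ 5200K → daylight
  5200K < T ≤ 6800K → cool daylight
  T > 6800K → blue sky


Temperature: 1560K
1560K ≤ 2800K → warm white
Classification: warm white


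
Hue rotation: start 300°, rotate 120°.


New hue = (H + rotation) mod 360
New hue = (300 + 120) mod 360
= 420 mod 360
= 60°


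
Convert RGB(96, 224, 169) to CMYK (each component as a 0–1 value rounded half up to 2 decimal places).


R'=96/255≈0.3765, G'=224/255≈0.8784, B'=169/255≈0.6627
K = 1 - max(R',G',B') = 1 - 224/255 = 31/255 = 0.12156… → 0.12
(1-R'-K)/(1-K) simplifies to (max-R)/max with max = 224:
C = (224-96)/224 = 128/224 = 0.57142… → 0.57
M = (224-224)/224 = 0/224 = 0 → 0.00
Y = (224-169)/224 = 55/224 = 0.24553… → 0.25
= CMYK(0.57, 0.00, 0.25, 0.12)


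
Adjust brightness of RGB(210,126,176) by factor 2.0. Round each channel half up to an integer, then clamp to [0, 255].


Multiply each channel by 2.0, round half up, clamp to [0, 255]
R: 210×2.0 = 420 → clamp → 255
G: 126×2.0 = 252
B: 176×2.0 = 352 → clamp → 255
= RGB(255, 252, 255)


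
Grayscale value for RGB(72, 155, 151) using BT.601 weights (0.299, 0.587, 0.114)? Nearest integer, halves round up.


Gray = 0.299×R + 0.587×G + 0.114×B
Gray = 0.299×72 + 0.587×155 + 0.114×151
Gray = 21.528 + 90.985 + 17.214
Gray = 129.727 → round half up → 130
Gray = 130


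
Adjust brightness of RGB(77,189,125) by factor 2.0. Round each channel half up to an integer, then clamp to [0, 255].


Multiply each channel by 2.0, round half up, clamp to [0, 255]
R: 77×2.0 = 154
G: 189×2.0 = 378 → clamp → 255
B: 125×2.0 = 250
= RGB(154, 255, 250)


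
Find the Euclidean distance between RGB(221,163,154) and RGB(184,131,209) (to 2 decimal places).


d = √[(R₁-R₂)² + (G₁-G₂)² + (B₁-B₂)²]
d = √[(221-184)² + (163-131)² + (154-209)²]
d = √[1369 + 1024 + 3025]
d = √5418
d ≈ 73.61


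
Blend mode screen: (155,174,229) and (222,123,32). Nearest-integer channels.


Screen: C = 255 - (255-A)×(255-B)/255, rounded to nearest integer
R: 255 - (255-155)×(255-222)/255 = 255 - 3300/255 ≈ 255 - 12.941 = 242.059 → 242
G: 255 - (255-174)×(255-123)/255 = 255 - 10692/255 ≈ 255 - 41.929 = 213.071 → 213
B: 255 - (255-229)×(255-32)/255 = 255 - 5798/255 ≈ 255 - 22.737 = 232.263 → 232
= RGB(242, 213, 232)


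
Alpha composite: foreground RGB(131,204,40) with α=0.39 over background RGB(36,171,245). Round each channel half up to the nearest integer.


C = α×F + (1-α)×B, with 1-α = 0.61
R: 0.39×131 + 0.61×36 = 51.09 + 21.96 = 73.05 → 73
G: 0.39×204 + 0.61×171 = 79.56 + 104.31 = 183.87 → 184
B: 0.39×40 + 0.61×245 = 15.60 + 149.45 = 165.05 → 165
= RGB(73, 184, 165)


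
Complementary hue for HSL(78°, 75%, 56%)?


Complement = opposite side of color wheel = hue + 180°
H' = (78 + 180) mod 360 = 258°
S and L unchanged.
= HSL(258°, 75%, 56%)
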